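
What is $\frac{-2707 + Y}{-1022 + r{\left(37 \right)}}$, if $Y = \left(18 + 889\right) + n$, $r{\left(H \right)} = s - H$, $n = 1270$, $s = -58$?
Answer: $\frac{530}{1117} \approx 0.47449$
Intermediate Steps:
$r{\left(H \right)} = -58 - H$
$Y = 2177$ ($Y = \left(18 + 889\right) + 1270 = 907 + 1270 = 2177$)
$\frac{-2707 + Y}{-1022 + r{\left(37 \right)}} = \frac{-2707 + 2177}{-1022 - 95} = - \frac{530}{-1022 - 95} = - \frac{530}{-1117} = \left(-530\right) \left(- \frac{1}{1117}\right) = \frac{530}{1117}$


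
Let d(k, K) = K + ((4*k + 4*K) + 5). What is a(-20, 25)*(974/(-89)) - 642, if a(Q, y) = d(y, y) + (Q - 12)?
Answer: -249990/89 ≈ -2808.9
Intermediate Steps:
d(k, K) = 5 + 4*k + 5*K (d(k, K) = K + ((4*K + 4*k) + 5) = K + (5 + 4*K + 4*k) = 5 + 4*k + 5*K)
a(Q, y) = -7 + Q + 9*y (a(Q, y) = (5 + 4*y + 5*y) + (Q - 12) = (5 + 9*y) + (-12 + Q) = -7 + Q + 9*y)
a(-20, 25)*(974/(-89)) - 642 = (-7 - 20 + 9*25)*(974/(-89)) - 642 = (-7 - 20 + 225)*(974*(-1/89)) - 642 = 198*(-974/89) - 642 = -192852/89 - 642 = -249990/89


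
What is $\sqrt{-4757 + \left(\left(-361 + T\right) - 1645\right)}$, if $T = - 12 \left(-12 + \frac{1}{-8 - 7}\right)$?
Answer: $\frac{i \sqrt{165455}}{5} \approx 81.352 i$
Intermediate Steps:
$T = \frac{724}{5}$ ($T = - 12 \left(-12 + \frac{1}{-15}\right) = - 12 \left(-12 - \frac{1}{15}\right) = \left(-12\right) \left(- \frac{181}{15}\right) = \frac{724}{5} \approx 144.8$)
$\sqrt{-4757 + \left(\left(-361 + T\right) - 1645\right)} = \sqrt{-4757 + \left(\left(-361 + \frac{724}{5}\right) - 1645\right)} = \sqrt{-4757 - \frac{9306}{5}} = \sqrt{- \frac{33091}{5}} = \frac{i \sqrt{165455}}{5}$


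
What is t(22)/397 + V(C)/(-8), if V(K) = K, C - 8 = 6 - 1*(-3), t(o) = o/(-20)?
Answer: -33789/15880 ≈ -2.1278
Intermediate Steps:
t(o) = -o/20 (t(o) = o*(-1/20) = -o/20)
C = 17 (C = 8 + (6 - 1*(-3)) = 8 + (6 + 3) = 8 + 9 = 17)
t(22)/397 + V(C)/(-8) = -1/20*22/397 + 17/(-8) = -11/10*1/397 + 17*(-⅛) = -11/3970 - 17/8 = -33789/15880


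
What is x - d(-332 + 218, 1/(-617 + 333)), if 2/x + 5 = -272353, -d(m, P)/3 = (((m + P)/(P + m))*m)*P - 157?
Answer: -9084637411/19337418 ≈ -469.80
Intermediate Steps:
d(m, P) = 471 - 3*P*m (d(m, P) = -3*((((m + P)/(P + m))*m)*P - 157) = -3*((((P + m)/(P + m))*m)*P - 157) = -3*((1*m)*P - 157) = -3*(m*P - 157) = -3*(P*m - 157) = -3*(-157 + P*m) = 471 - 3*P*m)
x = -1/136179 (x = 2/(-5 - 272353) = 2/(-272358) = 2*(-1/272358) = -1/136179 ≈ -7.3433e-6)
x - d(-332 + 218, 1/(-617 + 333)) = -1/136179 - (471 - 3*(-332 + 218)/(-617 + 333)) = -1/136179 - (471 - 3*(-114)/(-284)) = -1/136179 - (471 - 3*(-1/284)*(-114)) = -1/136179 - (471 - 171/142) = -1/136179 - 1*66711/142 = -1/136179 - 66711/142 = -9084637411/19337418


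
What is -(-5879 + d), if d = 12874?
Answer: -6995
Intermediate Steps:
-(-5879 + d) = -(-5879 + 12874) = -1*6995 = -6995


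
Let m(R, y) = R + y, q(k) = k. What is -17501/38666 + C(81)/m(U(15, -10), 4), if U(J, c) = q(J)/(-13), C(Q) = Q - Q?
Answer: -17501/38666 ≈ -0.45262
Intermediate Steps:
C(Q) = 0
U(J, c) = -J/13 (U(J, c) = J/(-13) = J*(-1/13) = -J/13)
-17501/38666 + C(81)/m(U(15, -10), 4) = -17501/38666 + 0/(-1/13*15 + 4) = -17501*1/38666 + 0/(-15/13 + 4) = -17501/38666 + 0/(37/13) = -17501/38666 + 0*(13/37) = -17501/38666 + 0 = -17501/38666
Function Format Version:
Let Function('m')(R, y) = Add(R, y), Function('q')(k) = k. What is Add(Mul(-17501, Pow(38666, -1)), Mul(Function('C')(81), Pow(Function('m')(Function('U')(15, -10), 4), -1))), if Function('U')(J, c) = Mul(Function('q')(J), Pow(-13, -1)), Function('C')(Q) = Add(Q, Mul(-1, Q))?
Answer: Rational(-17501, 38666) ≈ -0.45262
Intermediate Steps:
Function('C')(Q) = 0
Function('U')(J, c) = Mul(Rational(-1, 13), J) (Function('U')(J, c) = Mul(J, Pow(-13, -1)) = Mul(J, Rational(-1, 13)) = Mul(Rational(-1, 13), J))
Add(Mul(-17501, Pow(38666, -1)), Mul(Function('C')(81), Pow(Function('m')(Function('U')(15, -10), 4), -1))) = Add(Mul(-17501, Pow(38666, -1)), Mul(0, Pow(Add(Mul(Rational(-1, 13), 15), 4), -1))) = Add(Mul(-17501, Rational(1, 38666)), Mul(0, Pow(Add(Rational(-15, 13), 4), -1))) = Add(Rational(-17501, 38666), Mul(0, Pow(Rational(37, 13), -1))) = Add(Rational(-17501, 38666), Mul(0, Rational(13, 37))) = Add(Rational(-17501, 38666), 0) = Rational(-17501, 38666)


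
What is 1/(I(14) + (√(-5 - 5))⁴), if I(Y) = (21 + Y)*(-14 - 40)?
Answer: -1/1790 ≈ -0.00055866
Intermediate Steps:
I(Y) = -1134 - 54*Y (I(Y) = (21 + Y)*(-54) = -1134 - 54*Y)
1/(I(14) + (√(-5 - 5))⁴) = 1/((-1134 - 54*14) + (√(-5 - 5))⁴) = 1/((-1134 - 756) + (√(-10))⁴) = 1/(-1890 + (I*√10)⁴) = 1/(-1890 + 100) = 1/(-1790) = -1/1790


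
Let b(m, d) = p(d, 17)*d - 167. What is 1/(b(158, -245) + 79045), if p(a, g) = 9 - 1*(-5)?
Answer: 1/75448 ≈ 1.3254e-5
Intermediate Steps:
p(a, g) = 14 (p(a, g) = 9 + 5 = 14)
b(m, d) = -167 + 14*d (b(m, d) = 14*d - 167 = -167 + 14*d)
1/(b(158, -245) + 79045) = 1/((-167 + 14*(-245)) + 79045) = 1/((-167 - 3430) + 79045) = 1/(-3597 + 79045) = 1/75448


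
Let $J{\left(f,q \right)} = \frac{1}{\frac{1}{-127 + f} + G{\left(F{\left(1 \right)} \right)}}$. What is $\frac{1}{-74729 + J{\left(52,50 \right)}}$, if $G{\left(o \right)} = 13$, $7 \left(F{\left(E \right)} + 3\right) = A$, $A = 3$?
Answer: $- \frac{974}{72785971} \approx -1.3382 \cdot 10^{-5}$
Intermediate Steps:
$F{\left(E \right)} = - \frac{18}{7}$ ($F{\left(E \right)} = -3 + \frac{1}{7} \cdot 3 = -3 + \frac{3}{7} = - \frac{18}{7}$)
$J{\left(f,q \right)} = \frac{1}{13 + \frac{1}{-127 + f}}$ ($J{\left(f,q \right)} = \frac{1}{\frac{1}{-127 + f} + 13} = \frac{1}{13 + \frac{1}{-127 + f}}$)
$\frac{1}{-74729 + J{\left(52,50 \right)}} = \frac{1}{-74729 + \frac{-127 + 52}{-1650 + 13 \cdot 52}} = \frac{1}{-74729 + \frac{1}{-1650 + 676} \left(-75\right)} = \frac{1}{-74729 + \frac{1}{-974} \left(-75\right)} = \frac{1}{-74729 - - \frac{75}{974}} = \frac{1}{-74729 + \frac{75}{974}} = \frac{1}{- \frac{72785971}{974}} = - \frac{974}{72785971}$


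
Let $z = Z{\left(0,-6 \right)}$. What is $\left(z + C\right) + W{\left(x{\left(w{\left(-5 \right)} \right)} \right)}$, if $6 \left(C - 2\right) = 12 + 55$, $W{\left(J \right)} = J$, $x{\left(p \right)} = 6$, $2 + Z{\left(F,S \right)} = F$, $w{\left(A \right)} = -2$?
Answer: $\frac{103}{6} \approx 17.167$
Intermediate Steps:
$Z{\left(F,S \right)} = -2 + F$
$z = -2$ ($z = -2 + 0 = -2$)
$C = \frac{79}{6}$ ($C = 2 + \frac{12 + 55}{6} = 2 + \frac{1}{6} \cdot 67 = 2 + \frac{67}{6} = \frac{79}{6} \approx 13.167$)
$\left(z + C\right) + W{\left(x{\left(w{\left(-5 \right)} \right)} \right)} = \left(-2 + \frac{79}{6}\right) + 6 = \frac{67}{6} + 6 = \frac{103}{6}$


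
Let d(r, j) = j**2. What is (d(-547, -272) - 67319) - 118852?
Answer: -112187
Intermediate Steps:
(d(-547, -272) - 67319) - 118852 = ((-272)**2 - 67319) - 118852 = (73984 - 67319) - 118852 = 6665 - 118852 = -112187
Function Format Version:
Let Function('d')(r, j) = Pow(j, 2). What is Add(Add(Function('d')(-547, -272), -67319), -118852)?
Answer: -112187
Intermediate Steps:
Add(Add(Function('d')(-547, -272), -67319), -118852) = Add(Add(Pow(-272, 2), -67319), -118852) = Add(Add(73984, -67319), -118852) = Add(6665, -118852) = -112187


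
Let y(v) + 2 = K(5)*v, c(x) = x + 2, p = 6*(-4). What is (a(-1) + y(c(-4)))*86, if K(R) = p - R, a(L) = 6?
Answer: 5332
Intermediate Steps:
p = -24
c(x) = 2 + x
K(R) = -24 - R
y(v) = -2 - 29*v (y(v) = -2 + (-24 - 1*5)*v = -2 + (-24 - 5)*v = -2 - 29*v)
(a(-1) + y(c(-4)))*86 = (6 + (-2 - 29*(2 - 4)))*86 = (6 + (-2 - 29*(-2)))*86 = (6 + (-2 + 58))*86 = (6 + 56)*86 = 62*86 = 5332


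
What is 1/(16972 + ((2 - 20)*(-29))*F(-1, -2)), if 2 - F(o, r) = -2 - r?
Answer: 1/18016 ≈ 5.5506e-5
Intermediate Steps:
F(o, r) = 4 + r (F(o, r) = 2 - (-2 - r) = 2 + (2 + r) = 4 + r)
1/(16972 + ((2 - 20)*(-29))*F(-1, -2)) = 1/(16972 + ((2 - 20)*(-29))*(4 - 2)) = 1/(16972 - 18*(-29)*2) = 1/(16972 + 522*2) = 1/(16972 + 1044) = 1/18016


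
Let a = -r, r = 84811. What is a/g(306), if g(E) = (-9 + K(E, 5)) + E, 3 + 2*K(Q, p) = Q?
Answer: -169622/897 ≈ -189.10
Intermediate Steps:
K(Q, p) = -3/2 + Q/2
a = -84811 (a = -1*84811 = -84811)
g(E) = -21/2 + 3*E/2 (g(E) = (-9 + (-3/2 + E/2)) + E = (-21/2 + E/2) + E = -21/2 + 3*E/2)
a/g(306) = -84811/(-21/2 + (3/2)*306) = -84811/(-21/2 + 459) = -84811/897/2 = -84811*2/897 = -169622/897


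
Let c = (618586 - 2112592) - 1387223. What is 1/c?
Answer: -1/2881229 ≈ -3.4707e-7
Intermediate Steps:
c = -2881229 (c = -1494006 - 1387223 = -2881229)
1/c = 1/(-2881229) = -1/2881229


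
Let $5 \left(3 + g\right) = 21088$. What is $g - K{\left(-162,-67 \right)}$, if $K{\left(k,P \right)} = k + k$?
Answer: $\frac{22693}{5} \approx 4538.6$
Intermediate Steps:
$g = \frac{21073}{5}$ ($g = -3 + \frac{1}{5} \cdot 21088 = -3 + \frac{21088}{5} = \frac{21073}{5} \approx 4214.6$)
$K{\left(k,P \right)} = 2 k$
$g - K{\left(-162,-67 \right)} = \frac{21073}{5} - 2 \left(-162\right) = \frac{21073}{5} - -324 = \frac{21073}{5} + 324 = \frac{22693}{5}$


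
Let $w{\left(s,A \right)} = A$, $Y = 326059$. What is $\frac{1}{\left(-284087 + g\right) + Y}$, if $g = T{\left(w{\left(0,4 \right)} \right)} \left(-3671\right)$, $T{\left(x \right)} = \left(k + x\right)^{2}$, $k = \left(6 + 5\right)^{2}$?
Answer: $- \frac{1}{57317403} \approx -1.7447 \cdot 10^{-8}$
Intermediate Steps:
$k = 121$ ($k = 11^{2} = 121$)
$T{\left(x \right)} = \left(121 + x\right)^{2}$
$g = -57359375$ ($g = \left(121 + 4\right)^{2} \left(-3671\right) = 125^{2} \left(-3671\right) = 15625 \left(-3671\right) = -57359375$)
$\frac{1}{\left(-284087 + g\right) + Y} = \frac{1}{\left(-284087 - 57359375\right) + 326059} = \frac{1}{-57643462 + 326059} = \frac{1}{-57317403} = - \frac{1}{57317403}$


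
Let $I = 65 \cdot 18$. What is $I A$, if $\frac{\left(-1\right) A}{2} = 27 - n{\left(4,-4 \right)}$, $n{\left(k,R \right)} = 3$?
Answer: $-56160$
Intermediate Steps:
$I = 1170$
$A = -48$ ($A = - 2 \left(27 - 3\right) = \left(-2\right) 24 = -48$)
$I A = 1170 \left(-48\right) = -56160$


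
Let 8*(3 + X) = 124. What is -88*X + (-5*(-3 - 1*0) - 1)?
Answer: -1086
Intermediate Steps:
X = 25/2 (X = -3 + (⅛)*124 = -3 + 31/2 = 25/2 ≈ 12.500)
-88*X + (-5*(-3 - 1*0) - 1) = -88*25/2 + (-5*(-3 - 1*0) - 1) = -1100 + (-5*(-3 + 0) - 1) = -1100 + (-5*(-3) - 1) = -1100 + (15 - 1) = -1100 + 14 = -1086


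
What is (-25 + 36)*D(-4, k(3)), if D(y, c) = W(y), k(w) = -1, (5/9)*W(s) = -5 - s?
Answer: -99/5 ≈ -19.800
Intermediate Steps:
W(s) = -9 - 9*s/5 (W(s) = 9*(-5 - s)/5 = -9 - 9*s/5)
D(y, c) = -9 - 9*y/5
(-25 + 36)*D(-4, k(3)) = (-25 + 36)*(-9 - 9/5*(-4)) = 11*(-9 + 36/5) = 11*(-9/5) = -99/5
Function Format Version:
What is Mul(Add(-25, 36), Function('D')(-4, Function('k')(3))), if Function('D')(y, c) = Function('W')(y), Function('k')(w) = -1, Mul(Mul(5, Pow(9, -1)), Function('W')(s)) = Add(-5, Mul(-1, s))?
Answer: Rational(-99, 5) ≈ -19.800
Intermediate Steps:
Function('W')(s) = Add(-9, Mul(Rational(-9, 5), s)) (Function('W')(s) = Mul(Rational(9, 5), Add(-5, Mul(-1, s))) = Add(-9, Mul(Rational(-9, 5), s)))
Function('D')(y, c) = Add(-9, Mul(Rational(-9, 5), y))
Mul(Add(-25, 36), Function('D')(-4, Function('k')(3))) = Mul(Add(-25, 36), Add(-9, Mul(Rational(-9, 5), -4))) = Mul(11, Add(-9, Rational(36, 5))) = Mul(11, Rational(-9, 5)) = Rational(-99, 5)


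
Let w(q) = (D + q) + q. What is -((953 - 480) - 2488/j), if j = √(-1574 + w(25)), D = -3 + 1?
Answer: -473 - 1244*I*√1526/763 ≈ -473.0 - 63.69*I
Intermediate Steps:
D = -2
w(q) = -2 + 2*q (w(q) = (-2 + q) + q = -2 + 2*q)
j = I*√1526 (j = √(-1574 + (-2 + 2*25)) = √(-1574 + (-2 + 50)) = √(-1574 + 48) = √(-1526) = I*√1526 ≈ 39.064*I)
-((953 - 480) - 2488/j) = -((953 - 480) - 2488*(-I*√1526/1526)) = -(473 - (-1244)*I*√1526/763) = -(473 + 1244*I*√1526/763) = -473 - 1244*I*√1526/763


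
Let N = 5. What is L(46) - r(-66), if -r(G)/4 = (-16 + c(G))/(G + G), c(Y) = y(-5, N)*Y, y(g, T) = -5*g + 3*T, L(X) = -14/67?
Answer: 177490/2211 ≈ 80.276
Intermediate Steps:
L(X) = -14/67 (L(X) = -14*1/67 = -14/67)
c(Y) = 40*Y (c(Y) = (-5*(-5) + 3*5)*Y = (25 + 15)*Y = 40*Y)
r(G) = -2*(-16 + 40*G)/G (r(G) = -4*(-16 + 40*G)/(G + G) = -4*(-16 + 40*G)/(2*G) = -4*(-16 + 40*G)*1/(2*G) = -2*(-16 + 40*G)/G)
L(46) - r(-66) = -14/67 - (-80 + 32/(-66)) = -14/67 - (-80 + 32*(-1/66)) = -14/67 - (-80 - 16/33) = -14/67 - 1*(-2656/33) = -14/67 + 2656/33 = 177490/2211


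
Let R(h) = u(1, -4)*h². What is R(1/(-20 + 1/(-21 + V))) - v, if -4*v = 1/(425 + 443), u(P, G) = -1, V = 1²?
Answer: -1227999/558301072 ≈ -0.0021995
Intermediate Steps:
V = 1
R(h) = -h²
v = -1/3472 (v = -1/(4*(425 + 443)) = -¼/868 = -¼*1/868 = -1/3472 ≈ -0.00028802)
R(1/(-20 + 1/(-21 + V))) - v = -(1/(-20 + 1/(-21 + 1)))² - 1*(-1/3472) = -(1/(-20 + 1/(-20)))² + 1/3472 = -(1/(-20 - 1/20))² + 1/3472 = -(1/(-401/20))² + 1/3472 = -(-20/401)² + 1/3472 = -1*400/160801 + 1/3472 = -400/160801 + 1/3472 = -1227999/558301072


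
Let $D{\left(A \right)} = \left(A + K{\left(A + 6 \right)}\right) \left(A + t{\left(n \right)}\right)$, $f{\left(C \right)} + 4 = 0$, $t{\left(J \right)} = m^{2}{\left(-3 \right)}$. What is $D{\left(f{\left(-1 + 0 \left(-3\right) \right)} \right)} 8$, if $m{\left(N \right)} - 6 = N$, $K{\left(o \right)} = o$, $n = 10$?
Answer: $-80$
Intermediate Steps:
$m{\left(N \right)} = 6 + N$
$t{\left(J \right)} = 9$ ($t{\left(J \right)} = \left(6 - 3\right)^{2} = 3^{2} = 9$)
$f{\left(C \right)} = -4$ ($f{\left(C \right)} = -4 + 0 = -4$)
$D{\left(A \right)} = \left(6 + 2 A\right) \left(9 + A\right)$ ($D{\left(A \right)} = \left(A + \left(A + 6\right)\right) \left(A + 9\right) = \left(A + \left(6 + A\right)\right) \left(9 + A\right) = \left(6 + 2 A\right) \left(9 + A\right)$)
$D{\left(f{\left(-1 + 0 \left(-3\right) \right)} \right)} 8 = \left(54 + 2 \left(-4\right)^{2} + 24 \left(-4\right)\right) 8 = \left(54 + 2 \cdot 16 - 96\right) 8 = \left(54 + 32 - 96\right) 8 = \left(-10\right) 8 = -80$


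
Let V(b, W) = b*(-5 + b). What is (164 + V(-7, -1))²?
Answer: 61504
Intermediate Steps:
(164 + V(-7, -1))² = (164 - 7*(-5 - 7))² = (164 - 7*(-12))² = (164 + 84)² = 248² = 61504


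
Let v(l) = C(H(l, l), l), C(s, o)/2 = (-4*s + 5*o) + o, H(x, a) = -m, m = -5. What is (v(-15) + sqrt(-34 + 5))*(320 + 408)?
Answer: -160160 + 728*I*sqrt(29) ≈ -1.6016e+5 + 3920.4*I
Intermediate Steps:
H(x, a) = 5 (H(x, a) = -1*(-5) = 5)
C(s, o) = -8*s + 12*o (C(s, o) = 2*((-4*s + 5*o) + o) = 2*(-4*s + 6*o) = -8*s + 12*o)
v(l) = -40 + 12*l (v(l) = -8*5 + 12*l = -40 + 12*l)
(v(-15) + sqrt(-34 + 5))*(320 + 408) = ((-40 + 12*(-15)) + sqrt(-34 + 5))*(320 + 408) = ((-40 - 180) + sqrt(-29))*728 = (-220 + I*sqrt(29))*728 = -160160 + 728*I*sqrt(29)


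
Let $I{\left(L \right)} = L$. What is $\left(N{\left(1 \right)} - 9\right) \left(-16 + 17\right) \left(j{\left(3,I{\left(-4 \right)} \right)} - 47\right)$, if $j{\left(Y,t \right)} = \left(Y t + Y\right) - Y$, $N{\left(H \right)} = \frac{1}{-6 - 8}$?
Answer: $\frac{7493}{14} \approx 535.21$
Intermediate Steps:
$N{\left(H \right)} = - \frac{1}{14}$ ($N{\left(H \right)} = \frac{1}{-14} = - \frac{1}{14}$)
$j{\left(Y,t \right)} = Y t$ ($j{\left(Y,t \right)} = \left(Y + Y t\right) - Y = Y t$)
$\left(N{\left(1 \right)} - 9\right) \left(-16 + 17\right) \left(j{\left(3,I{\left(-4 \right)} \right)} - 47\right) = \left(- \frac{1}{14} - 9\right) \left(-16 + 17\right) \left(3 \left(-4\right) - 47\right) = \left(- \frac{127}{14}\right) 1 \left(-12 - 47\right) = \left(- \frac{127}{14}\right) \left(-59\right) = \frac{7493}{14}$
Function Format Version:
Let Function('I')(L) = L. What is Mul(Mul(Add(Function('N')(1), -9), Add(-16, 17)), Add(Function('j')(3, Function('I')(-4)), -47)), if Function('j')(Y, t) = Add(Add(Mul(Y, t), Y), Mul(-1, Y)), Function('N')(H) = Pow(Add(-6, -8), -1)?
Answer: Rational(7493, 14) ≈ 535.21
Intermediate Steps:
Function('N')(H) = Rational(-1, 14) (Function('N')(H) = Pow(-14, -1) = Rational(-1, 14))
Function('j')(Y, t) = Mul(Y, t) (Function('j')(Y, t) = Add(Add(Y, Mul(Y, t)), Mul(-1, Y)) = Mul(Y, t))
Mul(Mul(Add(Function('N')(1), -9), Add(-16, 17)), Add(Function('j')(3, Function('I')(-4)), -47)) = Mul(Mul(Add(Rational(-1, 14), -9), Add(-16, 17)), Add(Mul(3, -4), -47)) = Mul(Mul(Rational(-127, 14), 1), Add(-12, -47)) = Mul(Rational(-127, 14), -59) = Rational(7493, 14)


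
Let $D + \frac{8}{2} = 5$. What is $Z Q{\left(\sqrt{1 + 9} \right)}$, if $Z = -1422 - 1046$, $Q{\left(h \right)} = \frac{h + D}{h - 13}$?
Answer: $\frac{56764}{159} + \frac{34552 \sqrt{10}}{159} \approx 1044.2$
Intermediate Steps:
$D = 1$ ($D = -4 + 5 = 1$)
$Q{\left(h \right)} = \frac{1 + h}{-13 + h}$ ($Q{\left(h \right)} = \frac{h + 1}{h - 13} = \frac{1 + h}{-13 + h}$)
$Z = -2468$
$Z Q{\left(\sqrt{1 + 9} \right)} = - 2468 \frac{1 + \sqrt{1 + 9}}{-13 + \sqrt{1 + 9}} = - 2468 \frac{1 + \sqrt{10}}{-13 + \sqrt{10}} = - \frac{2468 \left(1 + \sqrt{10}\right)}{-13 + \sqrt{10}}$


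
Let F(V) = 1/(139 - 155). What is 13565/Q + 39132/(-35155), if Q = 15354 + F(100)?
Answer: -1983243316/8636282765 ≈ -0.22964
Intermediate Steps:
F(V) = -1/16 (F(V) = 1/(-16) = -1/16)
Q = 245663/16 (Q = 15354 - 1/16 = 245663/16 ≈ 15354.)
13565/Q + 39132/(-35155) = 13565/(245663/16) + 39132/(-35155) = 13565*(16/245663) + 39132*(-1/35155) = 217040/245663 - 39132/35155 = -1983243316/8636282765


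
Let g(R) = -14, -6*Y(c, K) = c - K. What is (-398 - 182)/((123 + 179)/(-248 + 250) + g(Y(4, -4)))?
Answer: -580/137 ≈ -4.2336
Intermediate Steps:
Y(c, K) = -c/6 + K/6 (Y(c, K) = -(c - K)/6 = -c/6 + K/6)
(-398 - 182)/((123 + 179)/(-248 + 250) + g(Y(4, -4))) = (-398 - 182)/((123 + 179)/(-248 + 250) - 14) = -580/(302/2 - 14) = -580/(302*(½) - 14) = -580/(151 - 14) = -580/137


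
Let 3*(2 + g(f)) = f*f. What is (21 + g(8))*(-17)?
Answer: -2057/3 ≈ -685.67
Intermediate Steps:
g(f) = -2 + f²/3 (g(f) = -2 + (f*f)/3 = -2 + f²/3)
(21 + g(8))*(-17) = (21 + (-2 + (⅓)*8²))*(-17) = (21 + (-2 + (⅓)*64))*(-17) = (21 + (-2 + 64/3))*(-17) = (21 + 58/3)*(-17) = (121/3)*(-17) = -2057/3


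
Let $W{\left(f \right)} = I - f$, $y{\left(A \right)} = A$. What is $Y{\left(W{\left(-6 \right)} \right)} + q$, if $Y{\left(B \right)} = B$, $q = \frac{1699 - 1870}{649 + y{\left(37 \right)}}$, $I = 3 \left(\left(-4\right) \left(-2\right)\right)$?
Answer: $\frac{20409}{686} \approx 29.751$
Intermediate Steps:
$I = 24$ ($I = 3 \cdot 8 = 24$)
$q = - \frac{171}{686}$ ($q = \frac{1699 - 1870}{649 + 37} = - \frac{171}{686} \approx -0.24927$)
$W{\left(f \right)} = 24 - f$
$Y{\left(W{\left(-6 \right)} \right)} + q = \left(24 - -6\right) - \frac{171}{686} = \left(24 + 6\right) - \frac{171}{686} = 30 - \frac{171}{686} = \frac{20409}{686}$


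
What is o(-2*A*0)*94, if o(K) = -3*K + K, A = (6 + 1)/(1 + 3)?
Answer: 0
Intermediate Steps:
A = 7/4 ≈ 1.7500
o(K) = -2*K
o(-2*A*0)*94 = -2*(-2*7/4)*0*94 = -(-7)*0*94 = -2*0*94 = 0*94 = 0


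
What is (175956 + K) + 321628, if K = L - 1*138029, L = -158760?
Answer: 200795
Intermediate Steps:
K = -296789 (K = -158760 - 1*138029 = -158760 - 138029 = -296789)
(175956 + K) + 321628 = (175956 - 296789) + 321628 = -120833 + 321628 = 200795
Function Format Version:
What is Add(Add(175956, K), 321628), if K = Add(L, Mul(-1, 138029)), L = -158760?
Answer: 200795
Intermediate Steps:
K = -296789 (K = Add(-158760, Mul(-1, 138029)) = Add(-158760, -138029) = -296789)
Add(Add(175956, K), 321628) = Add(Add(175956, -296789), 321628) = Add(-120833, 321628) = 200795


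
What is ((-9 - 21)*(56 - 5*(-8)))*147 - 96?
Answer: -423456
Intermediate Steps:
((-9 - 21)*(56 - 5*(-8)))*147 - 96 = -30*(56 + 40)*147 - 96 = -30*96*147 - 96 = -2880*147 - 96 = -423360 - 96 = -423456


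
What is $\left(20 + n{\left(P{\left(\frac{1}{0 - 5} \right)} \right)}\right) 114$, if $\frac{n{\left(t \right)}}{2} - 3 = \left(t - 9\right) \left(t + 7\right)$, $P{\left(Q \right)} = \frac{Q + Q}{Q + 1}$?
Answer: $-11115$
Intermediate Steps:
$P{\left(Q \right)} = \frac{2 Q}{1 + Q}$
$n{\left(t \right)} = 6 + 2 \left(-9 + t\right) \left(7 + t\right)$ ($n{\left(t \right)} = 6 + 2 \left(t - 9\right) \left(t + 7\right) = 6 + 2 \left(-9 + t\right) \left(7 + t\right)$)
$\left(20 + n{\left(P{\left(\frac{1}{0 - 5} \right)} \right)}\right) 114 = \left(20 - \left(120 - 2 \frac{4}{\left(0 - 5\right)^{2} \left(1 + \frac{1}{0 - 5}\right)^{2}} + 4 \cdot 2 \frac{1}{0 - 5} \frac{1}{1 + \frac{1}{0 - 5}}\right)\right) 114 = \left(20 - \left(120 - 2 \frac{4}{25 \left(1 + \frac{1}{-5}\right)^{2}} + 4 \cdot 2 \frac{1}{-5} \frac{1}{1 + \frac{1}{-5}}\right)\right) 114 = \left(20 - \left(120 - 2 \frac{4}{25 \left(1 - \frac{1}{5}\right)^{2}} + 4 \cdot 2 \left(- \frac{1}{5}\right) \frac{1}{1 - \frac{1}{5}}\right)\right) 114 = \left(20 - \left(120 - \frac{1}{2} + 4 \cdot 2 \left(- \frac{1}{5}\right) \frac{1}{\frac{4}{5}}\right)\right) 114 = \left(20 - \left(120 - \frac{1}{2} + 4 \cdot 2 \left(- \frac{1}{5}\right) \frac{5}{4}\right)\right) 114 = \left(20 - \left(118 - \frac{1}{2}\right)\right) 114 = \left(20 + \left(-120 + 2 + 2 \cdot \frac{1}{4}\right)\right) 114 = \left(20 + \left(-120 + 2 + \frac{1}{2}\right)\right) 114 = \left(20 - \frac{235}{2}\right) 114 = \left(- \frac{195}{2}\right) 114 = -11115$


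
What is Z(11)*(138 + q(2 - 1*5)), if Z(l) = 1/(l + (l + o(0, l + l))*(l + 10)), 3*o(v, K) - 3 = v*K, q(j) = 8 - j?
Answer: 149/263 ≈ 0.56654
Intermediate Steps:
o(v, K) = 1 + K*v/3 (o(v, K) = 1 + (v*K)/3 = 1 + (K*v)/3 = 1 + K*v/3)
Z(l) = 1/(l + (1 + l)*(10 + l)) (Z(l) = 1/(l + (l + (1 + (1/3)*(l + l)*0))*(l + 10)) = 1/(l + (l + (1 + (1/3)*(2*l)*0))*(10 + l)) = 1/(l + (l + (1 + 0))*(10 + l)) = 1/(l + (l + 1)*(10 + l)) = 1/(l + (1 + l)*(10 + l)))
Z(11)*(138 + q(2 - 1*5)) = (138 + (8 - (2 - 1*5)))/(10 + 11**2 + 12*11) = (138 + (8 - (2 - 5)))/(10 + 121 + 132) = (138 + (8 - 1*(-3)))/263 = (138 + (8 + 3))/263 = (138 + 11)/263 = (1/263)*149 = 149/263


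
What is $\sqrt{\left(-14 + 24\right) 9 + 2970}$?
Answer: $6 \sqrt{85} \approx 55.317$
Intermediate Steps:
$\sqrt{\left(-14 + 24\right) 9 + 2970} = \sqrt{10 \cdot 9 + 2970} = \sqrt{90 + 2970} = \sqrt{3060} = 6 \sqrt{85}$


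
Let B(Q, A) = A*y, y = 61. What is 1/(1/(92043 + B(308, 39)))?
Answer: 94422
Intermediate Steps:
B(Q, A) = 61*A (B(Q, A) = A*61 = 61*A)
1/(1/(92043 + B(308, 39))) = 1/(1/(92043 + 61*39)) = 1/(1/(92043 + 2379)) = 1/(1/94422) = 94422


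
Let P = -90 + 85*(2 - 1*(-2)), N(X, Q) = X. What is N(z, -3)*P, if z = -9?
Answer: -2250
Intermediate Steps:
P = 250 (P = -90 + 85*(2 + 2) = -90 + 85*4 = -90 + 340 = 250)
N(z, -3)*P = -9*250 = -2250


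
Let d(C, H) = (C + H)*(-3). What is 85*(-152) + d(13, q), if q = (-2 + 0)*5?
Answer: -12929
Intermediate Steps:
q = -10 (q = -2*5 = -10)
d(C, H) = -3*C - 3*H
85*(-152) + d(13, q) = 85*(-152) + (-3*13 - 3*(-10)) = -12920 + (-39 + 30) = -12920 - 9 = -12929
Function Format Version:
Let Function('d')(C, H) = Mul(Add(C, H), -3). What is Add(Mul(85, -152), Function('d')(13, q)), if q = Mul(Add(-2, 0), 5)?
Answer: -12929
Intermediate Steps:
q = -10 (q = Mul(-2, 5) = -10)
Function('d')(C, H) = Add(Mul(-3, C), Mul(-3, H))
Add(Mul(85, -152), Function('d')(13, q)) = Add(Mul(85, -152), Add(Mul(-3, 13), Mul(-3, -10))) = Add(-12920, Add(-39, 30)) = Add(-12920, -9) = -12929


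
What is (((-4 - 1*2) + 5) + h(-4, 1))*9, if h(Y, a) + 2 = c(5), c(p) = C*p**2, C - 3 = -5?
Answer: -477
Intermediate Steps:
C = -2 (C = 3 - 5 = -2)
c(p) = -2*p**2
h(Y, a) = -52 (h(Y, a) = -2 - 2*5**2 = -2 - 2*25 = -2 - 50 = -52)
(((-4 - 1*2) + 5) + h(-4, 1))*9 = (((-4 - 1*2) + 5) - 52)*9 = (((-4 - 2) + 5) - 52)*9 = ((-6 + 5) - 52)*9 = (-1 - 52)*9 = -53*9 = -477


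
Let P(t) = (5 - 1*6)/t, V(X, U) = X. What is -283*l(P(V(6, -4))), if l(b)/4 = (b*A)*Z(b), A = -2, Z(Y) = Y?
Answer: 566/9 ≈ 62.889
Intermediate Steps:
P(t) = -1/t (P(t) = (5 - 6)/t = -1/t)
l(b) = -8*b**2 (l(b) = 4*((b*(-2))*b) = 4*((-2*b)*b) = 4*(-2*b**2) = -8*b**2)
-283*l(P(V(6, -4))) = -(-2264)*(-1/6)**2 = -(-2264)/36 = -283*(-2/9) = 566/9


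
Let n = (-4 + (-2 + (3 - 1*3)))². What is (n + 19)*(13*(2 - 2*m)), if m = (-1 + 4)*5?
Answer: -20020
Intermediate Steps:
m = 15 (m = 3*5 = 15)
n = 36 (n = (-4 + (-2 + (3 - 3)))² = (-4 + (-2 + 0))² = (-4 - 2)² = (-6)² = 36)
(n + 19)*(13*(2 - 2*m)) = (36 + 19)*(13*(2 - 2*15)) = 55*(13*(2 - 30)) = 55*(13*(-28)) = 55*(-364) = -20020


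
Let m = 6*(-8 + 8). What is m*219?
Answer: 0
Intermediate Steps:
m = 0 (m = 6*0 = 0)
m*219 = 0*219 = 0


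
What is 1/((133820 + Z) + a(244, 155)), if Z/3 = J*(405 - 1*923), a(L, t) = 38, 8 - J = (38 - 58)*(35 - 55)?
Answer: 1/743026 ≈ 1.3458e-6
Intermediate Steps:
J = -392 (J = 8 - (38 - 58)*(35 - 55) = 8 - (-20)*(-20) = 8 - 1*400 = 8 - 400 = -392)
Z = 609168 (Z = 3*(-392*(405 - 1*923)) = 3*(-392*(405 - 923)) = 3*(-392*(-518)) = 3*203056 = 609168)
1/((133820 + Z) + a(244, 155)) = 1/((133820 + 609168) + 38) = 1/(742988 + 38) = 1/743026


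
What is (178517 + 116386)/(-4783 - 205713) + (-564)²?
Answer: 66957640713/210496 ≈ 3.1809e+5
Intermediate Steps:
(178517 + 116386)/(-4783 - 205713) + (-564)² = 294903/(-210496) + 318096 = 294903*(-1/210496) + 318096 = -294903/210496 + 318096 = 66957640713/210496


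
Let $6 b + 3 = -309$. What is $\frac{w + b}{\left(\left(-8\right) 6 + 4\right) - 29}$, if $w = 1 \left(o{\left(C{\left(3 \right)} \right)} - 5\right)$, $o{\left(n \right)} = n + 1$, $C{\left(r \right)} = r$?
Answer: $\frac{53}{73} \approx 0.72603$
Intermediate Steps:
$b = -52$ ($b = - \frac{1}{2} + \frac{1}{6} \left(-309\right) = - \frac{1}{2} - \frac{103}{2} = -52$)
$o{\left(n \right)} = 1 + n$
$w = -1$ ($w = 1 \left(\left(1 + 3\right) - 5\right) = 1 \left(4 - 5\right) = 1 \left(-1\right) = -1$)
$\frac{w + b}{\left(\left(-8\right) 6 + 4\right) - 29} = \frac{-1 - 52}{\left(\left(-8\right) 6 + 4\right) - 29} = - \frac{53}{\left(-48 + 4\right) - 29} = - \frac{53}{-44 - 29} = - \frac{53}{-73} = \left(-53\right) \left(- \frac{1}{73}\right) = \frac{53}{73}$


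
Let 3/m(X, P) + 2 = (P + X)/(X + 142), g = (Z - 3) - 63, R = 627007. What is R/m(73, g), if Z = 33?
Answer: -16302182/43 ≈ -3.7912e+5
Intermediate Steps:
g = -33 (g = (33 - 3) - 63 = 30 - 63 = -33)
m(X, P) = 3/(-2 + (P + X)/(142 + X)) (m(X, P) = 3/(-2 + (P + X)/(X + 142)) = 3/(-2 + (P + X)/(142 + X)))
R/m(73, g) = 627007/((3*(142 + 73)/(-284 - 33 - 1*73))) = 627007/((3*215/(-284 - 33 - 73))) = 627007/((3*215/(-390))) = 627007/((3*(-1/390)*215)) = 627007/(-43/26) = 627007*(-26/43) = -16302182/43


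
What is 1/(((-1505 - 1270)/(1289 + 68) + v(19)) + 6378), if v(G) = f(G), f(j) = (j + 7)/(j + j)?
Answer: 25783/164408890 ≈ 0.00015682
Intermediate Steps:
f(j) = (7 + j)/(2*j) (f(j) = (7 + j)/((2*j)) = (7 + j)*(1/(2*j)) = (7 + j)/(2*j))
v(G) = (7 + G)/(2*G)
1/(((-1505 - 1270)/(1289 + 68) + v(19)) + 6378) = 1/(((-1505 - 1270)/(1289 + 68) + (1/2)*(7 + 19)/19) + 6378) = 1/((-2775/1357 + (1/2)*(1/19)*26) + 6378) = 1/((-2775*1/1357 + 13/19) + 6378) = 1/((-2775/1357 + 13/19) + 6378) = 1/(-35084/25783 + 6378) = 1/(164408890/25783) = 25783/164408890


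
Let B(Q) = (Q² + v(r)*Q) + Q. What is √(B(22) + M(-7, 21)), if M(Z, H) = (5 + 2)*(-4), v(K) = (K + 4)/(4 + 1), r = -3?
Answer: 6*√335/5 ≈ 21.964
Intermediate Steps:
v(K) = ⅘ + K/5 (v(K) = (4 + K)/5 = (4 + K)*(⅕) = ⅘ + K/5)
M(Z, H) = -28 (M(Z, H) = 7*(-4) = -28)
B(Q) = Q² + 6*Q/5 (B(Q) = (Q² + (⅘ + (⅕)*(-3))*Q) + Q = (Q² + (⅘ - ⅗)*Q) + Q = (Q² + Q/5) + Q = Q² + 6*Q/5)
√(B(22) + M(-7, 21)) = √((⅕)*22*(6 + 5*22) - 28) = √((⅕)*22*(6 + 110) - 28) = √((⅕)*22*116 - 28) = √(2552/5 - 28) = √(2412/5) = 6*√335/5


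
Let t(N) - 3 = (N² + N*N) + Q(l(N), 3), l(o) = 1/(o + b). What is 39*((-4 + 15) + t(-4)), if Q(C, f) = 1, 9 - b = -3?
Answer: 1833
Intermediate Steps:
b = 12 (b = 9 - 1*(-3) = 9 + 3 = 12)
l(o) = 1/(12 + o) (l(o) = 1/(o + 12) = 1/(12 + o))
t(N) = 4 + 2*N² (t(N) = 3 + ((N² + N*N) + 1) = 3 + ((N² + N²) + 1) = 3 + (2*N² + 1) = 3 + (1 + 2*N²) = 4 + 2*N²)
39*((-4 + 15) + t(-4)) = 39*((-4 + 15) + (4 + 2*(-4)²)) = 39*(11 + (4 + 2*16)) = 39*(11 + (4 + 32)) = 39*(11 + 36) = 39*47 = 1833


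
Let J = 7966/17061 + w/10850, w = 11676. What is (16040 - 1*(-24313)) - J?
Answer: 533538060551/13222275 ≈ 40351.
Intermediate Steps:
J = 20402524/13222275 (J = 7966/17061 + 11676/10850 = 7966*(1/17061) + 11676*(1/10850) = 7966/17061 + 834/775 = 20402524/13222275 ≈ 1.5430)
(16040 - 1*(-24313)) - J = (16040 - 1*(-24313)) - 1*20402524/13222275 = (16040 + 24313) - 20402524/13222275 = 40353 - 20402524/13222275 = 533538060551/13222275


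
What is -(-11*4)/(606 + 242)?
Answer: 11/212 ≈ 0.051887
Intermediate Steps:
-(-11*4)/(606 + 242) = -(-44)/848 = -1*(-11/212) = 11/212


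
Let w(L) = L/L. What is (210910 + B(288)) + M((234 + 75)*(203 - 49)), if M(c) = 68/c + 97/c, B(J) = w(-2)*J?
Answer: 304547521/1442 ≈ 2.1120e+5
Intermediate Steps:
w(L) = 1
B(J) = J (B(J) = 1*J = J)
M(c) = 165/c
(210910 + B(288)) + M((234 + 75)*(203 - 49)) = (210910 + 288) + 165/(((234 + 75)*(203 - 49))) = 211198 + 165/((309*154)) = 211198 + 165/47586 = 211198 + 165*(1/47586) = 211198 + 5/1442 = 304547521/1442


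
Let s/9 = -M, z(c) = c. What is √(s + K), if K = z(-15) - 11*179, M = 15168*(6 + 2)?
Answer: 8*I*√17095 ≈ 1046.0*I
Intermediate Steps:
M = 121344 (M = 15168*8 = 121344)
K = -1984 (K = -15 - 11*179 = -15 - 1969 = -1984)
s = -1092096 (s = 9*(-1*121344) = 9*(-121344) = -1092096)
√(s + K) = √(-1092096 - 1984) = √(-1094080) = 8*I*√17095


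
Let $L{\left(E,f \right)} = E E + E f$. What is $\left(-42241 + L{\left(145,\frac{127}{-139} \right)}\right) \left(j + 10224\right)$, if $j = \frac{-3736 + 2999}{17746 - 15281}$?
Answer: $- \frac{74783685465697}{342635} \approx -2.1826 \cdot 10^{8}$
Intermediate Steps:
$L{\left(E,f \right)} = E^{2} + E f$
$j = - \frac{737}{2465} \approx -0.29899$
$\left(-42241 + L{\left(145,\frac{127}{-139} \right)}\right) \left(j + 10224\right) = \left(-42241 + 145 \left(145 + \frac{127}{-139}\right)\right) \left(- \frac{737}{2465} + 10224\right) = \left(-42241 + 145 \left(145 + 127 \left(- \frac{1}{139}\right)\right)\right) \frac{25201423}{2465} = \left(-42241 + 145 \left(145 - \frac{127}{139}\right)\right) \frac{25201423}{2465} = \left(-42241 + 145 \cdot \frac{20028}{139}\right) \frac{25201423}{2465} = \left(-42241 + \frac{2904060}{139}\right) \frac{25201423}{2465} = \left(- \frac{2967439}{139}\right) \frac{25201423}{2465} = - \frac{74783685465697}{342635}$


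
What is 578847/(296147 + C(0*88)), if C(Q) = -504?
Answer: 578847/295643 ≈ 1.9579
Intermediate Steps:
578847/(296147 + C(0*88)) = 578847/(296147 - 504) = 578847/295643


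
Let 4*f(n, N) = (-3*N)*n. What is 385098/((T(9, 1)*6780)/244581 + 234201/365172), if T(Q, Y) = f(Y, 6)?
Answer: 3821632662649704/5126635229 ≈ 7.4545e+5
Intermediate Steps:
f(n, N) = -3*N*n/4 (f(n, N) = ((-3*N)*n)/4 = (-3*N*n)/4 = -3*N*n/4)
T(Q, Y) = -9*Y/2 (T(Q, Y) = -¾*6*Y = -9*Y/2)
385098/((T(9, 1)*6780)/244581 + 234201/365172) = 385098/((-9/2*1*6780)/244581 + 234201/365172) = 385098/(-9/2*6780*(1/244581) + 234201*(1/365172)) = 385098/(-30510*1/244581 + 78067/121724) = 385098/(-10170/81527 + 78067/121724) = 385098/(5126635229/9923792548) = 385098*(9923792548/5126635229) = 3821632662649704/5126635229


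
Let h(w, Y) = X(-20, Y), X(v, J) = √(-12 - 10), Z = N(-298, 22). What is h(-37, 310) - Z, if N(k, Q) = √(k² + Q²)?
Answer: -2*√22322 + I*√22 ≈ -298.81 + 4.6904*I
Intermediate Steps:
N(k, Q) = √(Q² + k²)
Z = 2*√22322 (Z = √(22² + (-298)²) = √(484 + 88804) = √89288 = 2*√22322 ≈ 298.81)
X(v, J) = I*√22 (X(v, J) = √(-22) = I*√22)
h(w, Y) = I*√22
h(-37, 310) - Z = I*√22 - 2*√22322 = -2*√22322 + I*√22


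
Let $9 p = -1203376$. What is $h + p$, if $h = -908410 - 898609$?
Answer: $- \frac{17466547}{9} \approx -1.9407 \cdot 10^{6}$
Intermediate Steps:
$p = - \frac{1203376}{9}$ ($p = \frac{1}{9} \left(-1203376\right) = - \frac{1203376}{9} \approx -1.3371 \cdot 10^{5}$)
$h = -1807019$
$h + p = -1807019 - \frac{1203376}{9} = - \frac{17466547}{9}$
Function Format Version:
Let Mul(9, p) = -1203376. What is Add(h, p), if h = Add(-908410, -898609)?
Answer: Rational(-17466547, 9) ≈ -1.9407e+6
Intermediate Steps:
p = Rational(-1203376, 9) (p = Mul(Rational(1, 9), -1203376) = Rational(-1203376, 9) ≈ -1.3371e+5)
h = -1807019
Add(h, p) = Add(-1807019, Rational(-1203376, 9)) = Rational(-17466547, 9)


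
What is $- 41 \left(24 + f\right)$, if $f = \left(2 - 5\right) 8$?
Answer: $0$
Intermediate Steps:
$f = -24$ ($f = \left(-3\right) 8 = -24$)
$- 41 \left(24 + f\right) = - 41 \left(24 - 24\right) = \left(-41\right) 0 = 0$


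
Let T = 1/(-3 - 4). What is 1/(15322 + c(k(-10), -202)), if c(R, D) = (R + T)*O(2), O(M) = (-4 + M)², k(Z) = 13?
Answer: 7/107614 ≈ 6.5047e-5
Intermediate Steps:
T = -⅐ (T = 1/(-7) = -⅐ ≈ -0.14286)
c(R, D) = -4/7 + 4*R (c(R, D) = (R - ⅐)*(-4 + 2)² = (-⅐ + R)*(-2)² = (-⅐ + R)*4 = -4/7 + 4*R)
1/(15322 + c(k(-10), -202)) = 1/(15322 + (-4/7 + 4*13)) = 1/(15322 + (-4/7 + 52)) = 1/(15322 + 360/7) = 1/(107614/7) = 7/107614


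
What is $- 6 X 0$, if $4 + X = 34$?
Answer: $0$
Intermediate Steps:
$X = 30$ ($X = -4 + 34 = 30$)
$- 6 X 0 = \left(-6\right) 30 \cdot 0 = \left(-180\right) 0 = 0$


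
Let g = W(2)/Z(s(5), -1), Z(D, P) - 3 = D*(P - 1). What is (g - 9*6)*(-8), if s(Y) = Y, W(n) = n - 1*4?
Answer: 3008/7 ≈ 429.71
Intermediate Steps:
W(n) = -4 + n (W(n) = n - 4 = -4 + n)
Z(D, P) = 3 + D*(-1 + P) (Z(D, P) = 3 + D*(P - 1) = 3 + D*(-1 + P))
g = 2/7 (g = (-4 + 2)/(3 - 1*5 + 5*(-1)) = -2/(3 - 5 - 5) = -2/(-7) = -2*(-⅐) = 2/7 ≈ 0.28571)
(g - 9*6)*(-8) = (2/7 - 9*6)*(-8) = (2/7 - 54)*(-8) = -376/7*(-8) = 3008/7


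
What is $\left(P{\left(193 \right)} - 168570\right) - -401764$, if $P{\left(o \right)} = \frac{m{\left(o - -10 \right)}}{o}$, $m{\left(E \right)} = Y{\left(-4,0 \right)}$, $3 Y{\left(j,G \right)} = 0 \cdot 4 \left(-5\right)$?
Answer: $233194$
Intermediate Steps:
$Y{\left(j,G \right)} = 0$ ($Y{\left(j,G \right)} = \frac{0 \cdot 4 \left(-5\right)}{3} = \frac{0 \left(-5\right)}{3} = \frac{1}{3} \cdot 0 = 0$)
$m{\left(E \right)} = 0$
$P{\left(o \right)} = 0$ ($P{\left(o \right)} = \frac{0}{o} = 0$)
$\left(P{\left(193 \right)} - 168570\right) - -401764 = \left(0 - 168570\right) - -401764 = \left(0 - 168570\right) + 401764 = -168570 + 401764 = 233194$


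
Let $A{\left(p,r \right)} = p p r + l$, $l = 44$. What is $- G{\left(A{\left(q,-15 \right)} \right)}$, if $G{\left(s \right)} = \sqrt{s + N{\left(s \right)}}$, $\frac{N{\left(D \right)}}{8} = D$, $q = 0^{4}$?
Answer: $- 6 \sqrt{11} \approx -19.9$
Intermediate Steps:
$q = 0$
$N{\left(D \right)} = 8 D$
$A{\left(p,r \right)} = 44 + r p^{2}$ ($A{\left(p,r \right)} = p p r + 44 = p^{2} r + 44 = r p^{2} + 44 = 44 + r p^{2}$)
$G{\left(s \right)} = 3 \sqrt{s}$ ($G{\left(s \right)} = \sqrt{s + 8 s} = \sqrt{9 s} = 3 \sqrt{s}$)
$- G{\left(A{\left(q,-15 \right)} \right)} = - 3 \sqrt{44 - 15 \cdot 0^{2}} = - 3 \sqrt{44 - 0} = - 3 \sqrt{44 + 0} = - 3 \sqrt{44} = - 3 \cdot 2 \sqrt{11} = - 6 \sqrt{11}$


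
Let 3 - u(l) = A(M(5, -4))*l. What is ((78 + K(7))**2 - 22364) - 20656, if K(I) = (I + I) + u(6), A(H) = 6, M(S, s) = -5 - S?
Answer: -39539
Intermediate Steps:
u(l) = 3 - 6*l
K(I) = -33 + 2*I (K(I) = (I + I) + (3 - 6*6) = 2*I + (3 - 36) = 2*I - 33 = -33 + 2*I)
((78 + K(7))**2 - 22364) - 20656 = ((78 + (-33 + 2*7))**2 - 22364) - 20656 = ((78 + (-33 + 14))**2 - 22364) - 20656 = ((78 - 19)**2 - 22364) - 20656 = (59**2 - 22364) - 20656 = (3481 - 22364) - 20656 = -18883 - 20656 = -39539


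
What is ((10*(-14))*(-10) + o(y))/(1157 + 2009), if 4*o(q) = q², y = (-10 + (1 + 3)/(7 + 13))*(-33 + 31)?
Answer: 37401/79150 ≈ 0.47253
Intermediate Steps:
y = 98/5 (y = (-10 + 4/20)*(-2) = (-10 + 4*(1/20))*(-2) = (-10 + ⅕)*(-2) = -49/5*(-2) = 98/5 ≈ 19.600)
o(q) = q²/4
((10*(-14))*(-10) + o(y))/(1157 + 2009) = ((10*(-14))*(-10) + (98/5)²/4)/(1157 + 2009) = (-140*(-10) + (¼)*(9604/25))/3166 = (1400 + 2401/25)*(1/3166) = (37401/25)*(1/3166) = 37401/79150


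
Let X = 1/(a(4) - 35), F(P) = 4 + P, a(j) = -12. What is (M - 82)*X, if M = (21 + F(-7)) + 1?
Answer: 63/47 ≈ 1.3404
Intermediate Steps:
X = -1/47 (X = 1/(-12 - 35) = 1/(-47) = -1/47 ≈ -0.021277)
M = 19 (M = (21 + (4 - 7)) + 1 = (21 - 3) + 1 = 18 + 1 = 19)
(M - 82)*X = (19 - 82)*(-1/47) = -63*(-1/47) = 63/47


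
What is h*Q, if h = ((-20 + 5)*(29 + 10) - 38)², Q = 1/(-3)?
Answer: -388129/3 ≈ -1.2938e+5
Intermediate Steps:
Q = -⅓ ≈ -0.33333
h = 388129 (h = (-15*39 - 38)² = (-585 - 38)² = (-623)² = 388129)
h*Q = 388129*(-⅓) = -388129/3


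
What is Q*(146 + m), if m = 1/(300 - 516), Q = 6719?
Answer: 211883665/216 ≈ 9.8094e+5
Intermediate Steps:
m = -1/216 (m = 1/(-216) = -1/216 ≈ -0.0046296)
Q*(146 + m) = 6719*(146 - 1/216) = 6719*(31535/216) = 211883665/216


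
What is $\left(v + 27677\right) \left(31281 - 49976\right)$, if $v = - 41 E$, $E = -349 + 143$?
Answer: $-675319485$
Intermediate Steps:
$E = -206$
$v = 8446$ ($v = \left(-41\right) \left(-206\right) = 8446$)
$\left(v + 27677\right) \left(31281 - 49976\right) = \left(8446 + 27677\right) \left(31281 - 49976\right) = 36123 \left(-18695\right) = -675319485$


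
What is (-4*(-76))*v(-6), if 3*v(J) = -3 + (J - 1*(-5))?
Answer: -1216/3 ≈ -405.33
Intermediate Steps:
v(J) = ⅔ + J/3 (v(J) = (-3 + (J - 1*(-5)))/3 = (-3 + (J + 5))/3 = (-3 + (5 + J))/3 = (2 + J)/3 = ⅔ + J/3)
(-4*(-76))*v(-6) = (-4*(-76))*(⅔ + (⅓)*(-6)) = 304*(⅔ - 2) = 304*(-4/3) = -1216/3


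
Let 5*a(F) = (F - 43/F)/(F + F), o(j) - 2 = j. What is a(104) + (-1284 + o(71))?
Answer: -130970987/108160 ≈ -1210.9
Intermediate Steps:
o(j) = 2 + j
a(F) = (F - 43/F)/(10*F) (a(F) = ((F - 43/F)/(F + F))/5 = ((F - 43/F)/((2*F)))/5 = ((F - 43/F)*(1/(2*F)))/5 = ((F - 43/F)/(2*F))/5 = (F - 43/F)/(10*F))
a(104) + (-1284 + o(71)) = (⅒)*(-43 + 104²)/104² + (-1284 + (2 + 71)) = (⅒)*(1/10816)*(-43 + 10816) + (-1284 + 73) = (⅒)*(1/10816)*10773 - 1211 = 10773/108160 - 1211 = -130970987/108160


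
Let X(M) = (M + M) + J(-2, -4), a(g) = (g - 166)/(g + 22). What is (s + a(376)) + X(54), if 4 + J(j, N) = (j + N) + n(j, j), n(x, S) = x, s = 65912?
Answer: 13135697/199 ≈ 66009.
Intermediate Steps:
a(g) = (-166 + g)/(22 + g)
J(j, N) = -4 + N + 2*j (J(j, N) = -4 + ((j + N) + j) = -4 + ((N + j) + j) = -4 + (N + 2*j) = -4 + N + 2*j)
X(M) = -12 + 2*M (X(M) = (M + M) + (-4 - 4 + 2*(-2)) = 2*M + (-4 - 4 - 4) = 2*M - 12 = -12 + 2*M)
(s + a(376)) + X(54) = (65912 + (-166 + 376)/(22 + 376)) + (-12 + 2*54) = (65912 + 210/398) + (-12 + 108) = (65912 + (1/398)*210) + 96 = (65912 + 105/199) + 96 = 13116593/199 + 96 = 13135697/199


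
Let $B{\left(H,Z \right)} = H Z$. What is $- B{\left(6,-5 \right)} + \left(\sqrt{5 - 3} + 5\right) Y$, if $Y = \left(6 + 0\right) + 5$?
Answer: $85 + 11 \sqrt{2} \approx 100.56$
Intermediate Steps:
$Y = 11$ ($Y = 6 + 5 = 11$)
$- B{\left(6,-5 \right)} + \left(\sqrt{5 - 3} + 5\right) Y = - 6 \left(-5\right) + \left(\sqrt{5 - 3} + 5\right) 11 = \left(-1\right) \left(-30\right) + \left(\sqrt{2} + 5\right) 11 = 30 + \left(5 + \sqrt{2}\right) 11 = 30 + \left(55 + 11 \sqrt{2}\right) = 85 + 11 \sqrt{2}$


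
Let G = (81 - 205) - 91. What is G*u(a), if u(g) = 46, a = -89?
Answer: -9890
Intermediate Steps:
G = -215 (G = -124 - 91 = -215)
G*u(a) = -215*46 = -9890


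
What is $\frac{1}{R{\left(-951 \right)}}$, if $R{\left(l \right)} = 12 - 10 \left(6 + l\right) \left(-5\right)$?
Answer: $- \frac{1}{47238} \approx -2.1169 \cdot 10^{-5}$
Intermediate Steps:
$R{\left(l \right)} = 312 + 50 l$ ($R{\left(l \right)} = 12 - 10 \left(-30 - 5 l\right) = 12 + \left(300 + 50 l\right) = 312 + 50 l$)
$\frac{1}{R{\left(-951 \right)}} = \frac{1}{312 + 50 \left(-951\right)} = \frac{1}{312 - 47550} = \frac{1}{-47238} = - \frac{1}{47238}$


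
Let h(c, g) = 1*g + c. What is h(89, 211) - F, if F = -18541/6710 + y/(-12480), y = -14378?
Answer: 19428581/64416 ≈ 301.61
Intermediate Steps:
h(c, g) = c + g (h(c, g) = g + c = c + g)
F = -103781/64416 (F = -18541/6710 - 14378/(-12480) = -18541*1/6710 - 14378*(-1/12480) = -18541/6710 + 553/480 = -103781/64416 ≈ -1.6111)
h(89, 211) - F = (89 + 211) - 1*(-103781/64416) = 300 + 103781/64416 = 19428581/64416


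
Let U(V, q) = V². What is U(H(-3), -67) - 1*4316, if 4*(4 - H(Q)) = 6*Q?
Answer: -16975/4 ≈ -4243.8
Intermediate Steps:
H(Q) = 4 - 3*Q/2
U(H(-3), -67) - 1*4316 = (4 - 3/2*(-3))² - 1*4316 = (4 + 9/2)² - 4316 = (17/2)² - 4316 = 289/4 - 4316 = -16975/4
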